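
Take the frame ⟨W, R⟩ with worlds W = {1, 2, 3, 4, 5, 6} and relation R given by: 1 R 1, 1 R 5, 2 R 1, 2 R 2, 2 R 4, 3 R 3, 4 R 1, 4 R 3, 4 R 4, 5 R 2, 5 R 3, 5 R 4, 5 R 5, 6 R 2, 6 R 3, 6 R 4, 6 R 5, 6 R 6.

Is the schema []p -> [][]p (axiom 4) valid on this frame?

By correspondence theory, 4 is valid on a frame iff R is transitive.
Transitive: no — 1 R 5 and 5 R 2, but not 1 R 2.

No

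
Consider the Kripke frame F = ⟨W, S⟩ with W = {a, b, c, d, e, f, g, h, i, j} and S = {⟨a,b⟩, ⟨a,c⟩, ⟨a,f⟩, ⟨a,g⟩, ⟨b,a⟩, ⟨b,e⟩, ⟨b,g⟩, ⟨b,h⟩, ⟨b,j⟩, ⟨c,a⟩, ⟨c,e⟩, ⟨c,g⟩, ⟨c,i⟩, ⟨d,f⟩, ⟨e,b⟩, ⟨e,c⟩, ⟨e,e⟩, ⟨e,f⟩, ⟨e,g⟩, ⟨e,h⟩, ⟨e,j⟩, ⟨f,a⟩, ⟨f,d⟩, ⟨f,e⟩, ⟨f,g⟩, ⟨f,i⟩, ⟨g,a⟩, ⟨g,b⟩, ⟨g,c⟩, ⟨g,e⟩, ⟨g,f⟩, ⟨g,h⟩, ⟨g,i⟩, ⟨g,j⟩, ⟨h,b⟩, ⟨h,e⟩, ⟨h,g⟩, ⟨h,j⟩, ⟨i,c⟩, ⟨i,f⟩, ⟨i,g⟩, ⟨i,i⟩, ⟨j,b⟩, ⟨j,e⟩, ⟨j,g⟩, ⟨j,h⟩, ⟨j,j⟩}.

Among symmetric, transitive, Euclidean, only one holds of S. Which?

symmetric

Symmetric: yes — every pair in S has its reverse in S.
Transitive: no — a S b and b S e, but not a S e.
Euclidean: no — a S b and a S c, but not b S c.
Only symmetric holds.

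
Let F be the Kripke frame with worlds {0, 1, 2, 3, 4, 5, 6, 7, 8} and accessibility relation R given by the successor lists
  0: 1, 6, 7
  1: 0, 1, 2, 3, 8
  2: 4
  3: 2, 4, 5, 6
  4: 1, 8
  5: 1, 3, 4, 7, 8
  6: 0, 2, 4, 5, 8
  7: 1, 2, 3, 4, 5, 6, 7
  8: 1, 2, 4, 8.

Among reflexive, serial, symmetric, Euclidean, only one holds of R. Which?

serial

Reflexive: no — 0 is not related to itself.
Serial: yes — every world has a successor (e.g. 0 R 1).
Symmetric: no — 0 R 7 but not 7 R 0.
Euclidean: no — 0 R 1 and 0 R 6, but not 1 R 6.
Only serial holds.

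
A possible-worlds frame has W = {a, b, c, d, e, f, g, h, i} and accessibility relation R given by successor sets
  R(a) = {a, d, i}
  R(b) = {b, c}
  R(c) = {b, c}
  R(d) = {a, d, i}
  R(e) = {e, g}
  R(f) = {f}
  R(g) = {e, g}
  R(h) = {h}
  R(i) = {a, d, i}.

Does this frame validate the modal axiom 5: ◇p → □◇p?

Axiom 5 corresponds to the accessibility relation being Euclidean.
Euclidean: yes — any two successors of a common world are R-related.

Yes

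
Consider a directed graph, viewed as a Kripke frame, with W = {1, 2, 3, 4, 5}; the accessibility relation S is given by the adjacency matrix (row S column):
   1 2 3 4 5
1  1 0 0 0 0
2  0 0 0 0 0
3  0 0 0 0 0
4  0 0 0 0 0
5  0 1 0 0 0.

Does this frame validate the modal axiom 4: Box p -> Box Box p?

Axiom 4 corresponds to the accessibility relation being transitive.
Transitive: yes — every two-step S-path is closed by a direct edge.

Yes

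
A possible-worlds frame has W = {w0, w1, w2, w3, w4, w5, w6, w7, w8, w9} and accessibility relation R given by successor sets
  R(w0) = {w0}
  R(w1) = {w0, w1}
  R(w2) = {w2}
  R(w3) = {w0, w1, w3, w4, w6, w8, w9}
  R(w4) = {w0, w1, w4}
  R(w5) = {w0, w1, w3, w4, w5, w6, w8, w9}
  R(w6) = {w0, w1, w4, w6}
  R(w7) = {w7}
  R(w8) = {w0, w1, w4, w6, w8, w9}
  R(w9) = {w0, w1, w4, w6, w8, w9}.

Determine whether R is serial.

Serial: yes — every world has a successor (e.g. w0 R w0).

Yes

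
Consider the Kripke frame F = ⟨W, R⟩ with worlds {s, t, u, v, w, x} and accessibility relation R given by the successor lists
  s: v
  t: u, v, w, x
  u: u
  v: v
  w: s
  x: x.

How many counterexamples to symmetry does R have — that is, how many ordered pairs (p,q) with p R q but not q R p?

Enumerating: (s,v), (t,u), (t,v), (t,w), (t,x), (w,s).

6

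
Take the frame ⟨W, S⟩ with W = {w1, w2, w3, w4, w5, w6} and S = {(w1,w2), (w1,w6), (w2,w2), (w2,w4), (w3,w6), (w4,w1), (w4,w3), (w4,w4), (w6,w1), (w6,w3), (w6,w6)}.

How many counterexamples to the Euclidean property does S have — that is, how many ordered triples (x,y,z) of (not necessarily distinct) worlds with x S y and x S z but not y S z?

Enumerating: (w1,w2,w6), (w1,w6,w2), (w2,w4,w2), (w4,w1,w1), (w4,w1,w3), (w4,w1,w4), (w4,w3,w1), (w4,w3,w3), (w4,w3,w4), (w6,w1,w1), (w6,w1,w3), (w6,w3,w1), (w6,w3,w3).

13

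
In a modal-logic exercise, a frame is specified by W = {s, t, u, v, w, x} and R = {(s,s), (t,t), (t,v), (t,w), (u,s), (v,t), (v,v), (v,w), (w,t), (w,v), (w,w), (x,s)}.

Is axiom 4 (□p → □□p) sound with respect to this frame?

Yes

The schema 4 characterises exactly the transitive frames.
Transitive: yes — every two-step R-path is closed by a direct edge.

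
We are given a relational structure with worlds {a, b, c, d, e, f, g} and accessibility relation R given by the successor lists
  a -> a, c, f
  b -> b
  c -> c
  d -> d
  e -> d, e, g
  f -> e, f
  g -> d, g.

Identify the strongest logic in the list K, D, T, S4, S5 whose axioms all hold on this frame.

Serial (axiom D): yes — every world has a successor (e.g. a R a).
Reflexive (axiom T): yes — every world is R-related to itself.
Transitive (axiom 4): no — a R f and f R e, but not a R e.
Euclidean (axiom 5): no — a R c and a R f, but not c R f.
So F validates K, D, T; S4 would additionally require R to be transitive. The strongest is T.

T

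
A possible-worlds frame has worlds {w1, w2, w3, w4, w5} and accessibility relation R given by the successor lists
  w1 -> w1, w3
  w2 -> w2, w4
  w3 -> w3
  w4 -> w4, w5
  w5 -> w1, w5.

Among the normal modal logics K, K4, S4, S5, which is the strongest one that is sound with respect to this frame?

K

Transitive (axiom 4): no — w2 R w4 and w4 R w5, but not w2 R w5.
Reflexive (axiom T): yes — every world is R-related to itself.
Euclidean (axiom 5): no — w1 R w3 and w1 R w1, but not w3 R w1.
So F validates K; K4 would additionally require R to be transitive. The strongest is K.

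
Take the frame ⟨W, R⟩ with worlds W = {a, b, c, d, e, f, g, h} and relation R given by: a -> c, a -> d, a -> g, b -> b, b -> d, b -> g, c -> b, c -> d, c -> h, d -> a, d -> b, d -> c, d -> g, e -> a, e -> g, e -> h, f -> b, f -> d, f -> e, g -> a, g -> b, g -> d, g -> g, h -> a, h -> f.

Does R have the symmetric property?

No

Symmetric: no — a R c but not c R a.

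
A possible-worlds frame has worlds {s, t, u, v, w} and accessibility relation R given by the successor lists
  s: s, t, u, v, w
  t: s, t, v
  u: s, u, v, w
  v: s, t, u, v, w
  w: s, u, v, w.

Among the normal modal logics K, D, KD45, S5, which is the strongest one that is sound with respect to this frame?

D

Serial (axiom D): yes — every world has a successor (e.g. s R s).
Euclidean (axiom 5): no — s R t and s R u, but not t R u.
Transitive (axiom 4): no — t R s and s R u, but not t R u.
Reflexive (axiom T): yes — every world is R-related to itself.
So F validates K, D; KD45 would additionally require R to be Euclidean and transitive. The strongest is D.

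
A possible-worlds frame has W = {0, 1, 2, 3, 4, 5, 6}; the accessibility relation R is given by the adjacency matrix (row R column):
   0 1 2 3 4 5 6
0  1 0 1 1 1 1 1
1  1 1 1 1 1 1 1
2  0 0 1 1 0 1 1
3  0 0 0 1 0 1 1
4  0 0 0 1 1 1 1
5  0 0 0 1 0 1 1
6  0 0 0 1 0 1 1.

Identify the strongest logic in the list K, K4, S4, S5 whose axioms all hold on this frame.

Transitive (axiom 4): yes — every two-step R-path is closed by a direct edge.
Reflexive (axiom T): yes — every world is R-related to itself.
Euclidean (axiom 5): no — 0 R 2 and 0 R 4, but not 2 R 4.
So F validates K, K4, S4; S5 would additionally require R to be Euclidean. The strongest is S4.

S4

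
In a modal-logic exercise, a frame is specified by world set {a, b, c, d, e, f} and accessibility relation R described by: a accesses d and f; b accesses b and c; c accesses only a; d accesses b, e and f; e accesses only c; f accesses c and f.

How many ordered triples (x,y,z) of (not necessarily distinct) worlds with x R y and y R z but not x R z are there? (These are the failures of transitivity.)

11

Enumerating: (a,d,b), (a,d,e), (a,f,c), (b,c,a), (c,a,d), (c,a,f), (d,b,c), (d,e,c), (d,f,c), (e,c,a), (f,c,a).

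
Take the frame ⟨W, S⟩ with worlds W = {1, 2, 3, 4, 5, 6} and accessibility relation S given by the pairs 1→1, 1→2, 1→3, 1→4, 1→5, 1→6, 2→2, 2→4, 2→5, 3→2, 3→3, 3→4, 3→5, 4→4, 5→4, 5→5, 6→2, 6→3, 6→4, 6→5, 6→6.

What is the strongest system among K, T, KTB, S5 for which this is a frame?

Reflexive (axiom T): yes — every world is S-related to itself.
Symmetric (axiom B): no — 1 S 2 but not 2 S 1.
Euclidean (axiom 5): no — 1 S 2 and 1 S 3, but not 2 S 3.
So F validates K, T; KTB would additionally require S to be symmetric. The strongest is T.

T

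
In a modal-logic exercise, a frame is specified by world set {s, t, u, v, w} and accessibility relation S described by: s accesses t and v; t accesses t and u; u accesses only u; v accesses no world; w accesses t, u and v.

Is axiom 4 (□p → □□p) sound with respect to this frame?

Axiom 4 corresponds to the accessibility relation being transitive.
Transitive: no — s S t and t S u, but not s S u.

No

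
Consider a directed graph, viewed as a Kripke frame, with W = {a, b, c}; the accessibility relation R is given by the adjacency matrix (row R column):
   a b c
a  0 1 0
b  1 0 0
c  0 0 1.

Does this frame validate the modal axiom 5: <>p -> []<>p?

By correspondence theory, 5 is valid on a frame iff R is Euclidean.
Euclidean: no — a R b and a R b, but not b R b.

No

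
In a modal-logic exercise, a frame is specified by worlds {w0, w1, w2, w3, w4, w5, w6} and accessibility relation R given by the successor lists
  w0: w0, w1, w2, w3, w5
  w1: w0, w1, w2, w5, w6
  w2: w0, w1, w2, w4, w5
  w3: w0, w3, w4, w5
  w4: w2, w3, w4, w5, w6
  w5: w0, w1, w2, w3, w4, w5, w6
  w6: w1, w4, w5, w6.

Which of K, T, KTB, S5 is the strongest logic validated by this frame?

Reflexive (axiom T): yes — every world is R-related to itself.
Symmetric (axiom B): yes — every pair in R has its reverse in R.
Euclidean (axiom 5): no — w0 R w1 and w0 R w3, but not w1 R w3.
So F validates K, T, KTB; S5 would additionally require R to be Euclidean. The strongest is KTB.

KTB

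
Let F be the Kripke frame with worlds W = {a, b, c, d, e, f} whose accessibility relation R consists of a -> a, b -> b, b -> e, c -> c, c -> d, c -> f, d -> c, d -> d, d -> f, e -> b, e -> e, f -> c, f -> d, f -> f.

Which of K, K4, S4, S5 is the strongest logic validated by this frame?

S5

Transitive (axiom 4): yes — every two-step R-path is closed by a direct edge.
Reflexive (axiom T): yes — every world is R-related to itself.
Euclidean (axiom 5): yes — any two successors of a common world are R-related.
So F validates K, K4, S4, S5. The strongest is S5.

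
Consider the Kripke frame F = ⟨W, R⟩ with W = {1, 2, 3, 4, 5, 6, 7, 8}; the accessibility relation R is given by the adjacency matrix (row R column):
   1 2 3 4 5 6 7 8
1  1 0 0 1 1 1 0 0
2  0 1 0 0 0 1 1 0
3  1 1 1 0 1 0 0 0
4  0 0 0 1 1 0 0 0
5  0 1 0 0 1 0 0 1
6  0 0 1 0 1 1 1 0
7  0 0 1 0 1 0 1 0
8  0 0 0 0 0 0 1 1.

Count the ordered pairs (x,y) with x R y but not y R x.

Enumerating: (1,4), (1,5), (1,6), (2,6), (2,7), (3,1), (3,2), (3,5), (4,5), (5,2), (5,8), (6,3), (6,5), (6,7), (7,3), (7,5), (8,7).

17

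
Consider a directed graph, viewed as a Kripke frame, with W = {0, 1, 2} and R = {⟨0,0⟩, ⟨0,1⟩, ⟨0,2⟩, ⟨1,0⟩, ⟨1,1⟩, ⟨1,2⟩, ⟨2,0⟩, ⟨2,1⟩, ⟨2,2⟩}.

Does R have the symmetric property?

Symmetric: yes — every pair in R has its reverse in R.

Yes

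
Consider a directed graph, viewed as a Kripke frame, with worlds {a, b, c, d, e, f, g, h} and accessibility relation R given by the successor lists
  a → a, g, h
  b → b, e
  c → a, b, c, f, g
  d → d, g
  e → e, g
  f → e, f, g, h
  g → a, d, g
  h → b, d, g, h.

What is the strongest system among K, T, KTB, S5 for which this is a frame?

T

Reflexive (axiom T): yes — every world is R-related to itself.
Symmetric (axiom B): no — a R h but not h R a.
Euclidean (axiom 5): no — a R g and a R h, but not g R h.
So F validates K, T; KTB would additionally require R to be symmetric. The strongest is T.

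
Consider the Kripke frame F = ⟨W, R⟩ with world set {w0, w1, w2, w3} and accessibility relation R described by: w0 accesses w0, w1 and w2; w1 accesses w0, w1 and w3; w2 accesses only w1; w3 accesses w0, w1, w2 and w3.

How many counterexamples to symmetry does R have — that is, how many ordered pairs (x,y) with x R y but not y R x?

Enumerating: (w0,w2), (w2,w1), (w3,w0), (w3,w2).

4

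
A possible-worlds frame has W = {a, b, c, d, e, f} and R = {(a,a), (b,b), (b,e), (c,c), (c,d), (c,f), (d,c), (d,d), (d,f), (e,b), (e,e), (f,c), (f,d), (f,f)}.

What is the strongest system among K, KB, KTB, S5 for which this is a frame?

S5

Symmetric (axiom B): yes — every pair in R has its reverse in R.
Reflexive (axiom T): yes — every world is R-related to itself.
Euclidean (axiom 5): yes — any two successors of a common world are R-related.
So F validates K, KB, KTB, S5. The strongest is S5.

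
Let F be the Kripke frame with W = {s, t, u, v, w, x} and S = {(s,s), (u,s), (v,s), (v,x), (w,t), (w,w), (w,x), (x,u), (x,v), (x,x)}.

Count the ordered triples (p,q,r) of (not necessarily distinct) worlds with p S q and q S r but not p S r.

6

Enumerating: (v,x,u), (v,x,v), (w,x,u), (w,x,v), (x,u,s), (x,v,s).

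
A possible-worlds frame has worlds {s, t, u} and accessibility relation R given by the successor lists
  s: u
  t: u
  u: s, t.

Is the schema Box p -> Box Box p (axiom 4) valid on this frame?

The schema 4 characterises exactly the transitive frames.
Transitive: no — s R u and u R t, but not s R t.

No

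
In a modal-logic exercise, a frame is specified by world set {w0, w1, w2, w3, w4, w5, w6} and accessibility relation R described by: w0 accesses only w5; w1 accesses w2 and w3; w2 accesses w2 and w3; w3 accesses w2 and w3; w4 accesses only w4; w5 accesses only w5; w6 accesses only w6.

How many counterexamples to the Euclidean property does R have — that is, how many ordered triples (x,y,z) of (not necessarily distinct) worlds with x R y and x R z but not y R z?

R is Euclidean; there are no such tuples.

0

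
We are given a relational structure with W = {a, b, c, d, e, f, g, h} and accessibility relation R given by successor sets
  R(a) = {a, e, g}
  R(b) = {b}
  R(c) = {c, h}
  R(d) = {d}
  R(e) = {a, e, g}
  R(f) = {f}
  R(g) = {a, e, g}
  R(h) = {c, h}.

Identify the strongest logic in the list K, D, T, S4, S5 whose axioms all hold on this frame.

S5

Serial (axiom D): yes — every world has a successor (e.g. a R a).
Reflexive (axiom T): yes — every world is R-related to itself.
Transitive (axiom 4): yes — every two-step R-path is closed by a direct edge.
Euclidean (axiom 5): yes — any two successors of a common world are R-related.
So F validates K, D, T, S4, S5. The strongest is S5.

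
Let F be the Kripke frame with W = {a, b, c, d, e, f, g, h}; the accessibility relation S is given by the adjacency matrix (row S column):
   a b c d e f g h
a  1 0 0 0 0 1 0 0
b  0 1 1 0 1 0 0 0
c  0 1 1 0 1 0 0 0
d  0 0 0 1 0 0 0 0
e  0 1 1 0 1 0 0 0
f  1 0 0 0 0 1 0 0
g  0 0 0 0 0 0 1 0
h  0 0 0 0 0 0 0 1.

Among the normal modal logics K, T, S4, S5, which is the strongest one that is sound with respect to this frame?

Reflexive (axiom T): yes — every world is S-related to itself.
Transitive (axiom 4): yes — every two-step S-path is closed by a direct edge.
Euclidean (axiom 5): yes — any two successors of a common world are S-related.
So F validates K, T, S4, S5. The strongest is S5.

S5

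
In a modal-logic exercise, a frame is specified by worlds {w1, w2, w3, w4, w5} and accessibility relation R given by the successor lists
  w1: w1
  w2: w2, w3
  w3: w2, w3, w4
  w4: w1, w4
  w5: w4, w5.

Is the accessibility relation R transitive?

Transitive: no — w2 R w3 and w3 R w4, but not w2 R w4.

No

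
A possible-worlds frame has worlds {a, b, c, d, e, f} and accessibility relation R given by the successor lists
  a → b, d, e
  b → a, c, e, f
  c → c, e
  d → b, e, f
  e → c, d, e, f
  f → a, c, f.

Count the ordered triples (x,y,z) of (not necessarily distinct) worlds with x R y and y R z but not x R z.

Enumerating: (a,b,a), (a,b,c), (a,b,f), (a,d,f), (a,e,c), (a,e,f), (b,a,b), (b,a,d), (b,e,d), (c,e,d), (c,e,f), (d,b,a), … and 11 more.
Total: 23.

23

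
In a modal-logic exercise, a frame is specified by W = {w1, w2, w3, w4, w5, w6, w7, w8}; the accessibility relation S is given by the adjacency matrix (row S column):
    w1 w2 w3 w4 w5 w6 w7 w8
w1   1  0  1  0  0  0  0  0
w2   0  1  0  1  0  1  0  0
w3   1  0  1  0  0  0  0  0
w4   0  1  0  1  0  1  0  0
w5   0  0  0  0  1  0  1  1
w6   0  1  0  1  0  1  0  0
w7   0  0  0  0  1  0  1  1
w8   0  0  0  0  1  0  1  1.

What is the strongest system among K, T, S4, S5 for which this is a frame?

Reflexive (axiom T): yes — every world is S-related to itself.
Transitive (axiom 4): yes — every two-step S-path is closed by a direct edge.
Euclidean (axiom 5): yes — any two successors of a common world are S-related.
So F validates K, T, S4, S5. The strongest is S5.

S5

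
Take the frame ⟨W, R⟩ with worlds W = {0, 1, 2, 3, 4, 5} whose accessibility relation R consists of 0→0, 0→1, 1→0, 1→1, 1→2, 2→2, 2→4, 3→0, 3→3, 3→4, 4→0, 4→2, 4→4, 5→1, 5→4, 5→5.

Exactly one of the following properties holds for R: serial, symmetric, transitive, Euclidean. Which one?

serial

Serial: yes — every world has a successor (e.g. 0 R 0).
Symmetric: no — 1 R 2 but not 2 R 1.
Transitive: no — 0 R 1 and 1 R 2, but not 0 R 2.
Euclidean: no — 1 R 0 and 1 R 2, but not 0 R 2.
Only serial holds.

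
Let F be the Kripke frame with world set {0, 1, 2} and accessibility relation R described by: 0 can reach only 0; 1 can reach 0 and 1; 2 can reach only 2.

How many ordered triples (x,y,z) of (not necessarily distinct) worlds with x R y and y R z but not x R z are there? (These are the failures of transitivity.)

R is transitive; there are no such tuples.

0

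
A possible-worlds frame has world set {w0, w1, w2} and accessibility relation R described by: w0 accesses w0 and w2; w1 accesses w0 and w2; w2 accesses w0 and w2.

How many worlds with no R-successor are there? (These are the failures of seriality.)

0

R is serial; there are no such worlds.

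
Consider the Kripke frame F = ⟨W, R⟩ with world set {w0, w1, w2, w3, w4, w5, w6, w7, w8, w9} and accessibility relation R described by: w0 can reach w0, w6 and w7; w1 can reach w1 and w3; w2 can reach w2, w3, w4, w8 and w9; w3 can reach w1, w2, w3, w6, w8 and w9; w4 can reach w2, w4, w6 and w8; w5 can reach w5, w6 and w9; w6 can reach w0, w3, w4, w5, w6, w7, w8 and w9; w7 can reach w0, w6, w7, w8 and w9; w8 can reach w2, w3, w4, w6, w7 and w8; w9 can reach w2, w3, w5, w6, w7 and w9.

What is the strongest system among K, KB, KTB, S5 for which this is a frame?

KTB

Symmetric (axiom B): yes — every pair in R has its reverse in R.
Reflexive (axiom T): yes — every world is R-related to itself.
Euclidean (axiom 5): no — w2 R w3 and w2 R w4, but not w3 R w4.
So F validates K, KB, KTB; S5 would additionally require R to be Euclidean. The strongest is KTB.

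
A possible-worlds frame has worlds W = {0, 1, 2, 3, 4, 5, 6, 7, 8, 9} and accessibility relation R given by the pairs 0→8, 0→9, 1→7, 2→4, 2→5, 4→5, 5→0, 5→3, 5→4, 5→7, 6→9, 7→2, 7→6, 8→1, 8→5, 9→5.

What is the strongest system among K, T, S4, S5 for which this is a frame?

Reflexive (axiom T): no — 0 is not related to itself.
Transitive (axiom 4): no — 0 R 8 and 8 R 1, but not 0 R 1.
Euclidean (axiom 5): no — 0 R 8 and 0 R 9, but not 8 R 9.
So F validates K; T would additionally require R to be reflexive. The strongest is K.

K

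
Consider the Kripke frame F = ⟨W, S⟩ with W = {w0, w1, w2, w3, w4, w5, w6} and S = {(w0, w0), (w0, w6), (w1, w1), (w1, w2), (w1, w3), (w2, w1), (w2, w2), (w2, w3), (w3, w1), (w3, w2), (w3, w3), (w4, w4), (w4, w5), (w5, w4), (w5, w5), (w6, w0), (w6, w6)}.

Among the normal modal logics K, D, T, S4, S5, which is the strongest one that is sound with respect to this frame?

S5

Serial (axiom D): yes — every world has a successor (e.g. w0 S w0).
Reflexive (axiom T): yes — every world is S-related to itself.
Transitive (axiom 4): yes — every two-step S-path is closed by a direct edge.
Euclidean (axiom 5): yes — any two successors of a common world are S-related.
So F validates K, D, T, S4, S5. The strongest is S5.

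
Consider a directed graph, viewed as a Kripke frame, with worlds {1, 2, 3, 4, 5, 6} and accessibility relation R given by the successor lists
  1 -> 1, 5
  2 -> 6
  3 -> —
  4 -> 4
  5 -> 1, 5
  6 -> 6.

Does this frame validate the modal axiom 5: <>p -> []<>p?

Yes

Axiom 5 corresponds to the accessibility relation being Euclidean.
Euclidean: yes — any two successors of a common world are R-related.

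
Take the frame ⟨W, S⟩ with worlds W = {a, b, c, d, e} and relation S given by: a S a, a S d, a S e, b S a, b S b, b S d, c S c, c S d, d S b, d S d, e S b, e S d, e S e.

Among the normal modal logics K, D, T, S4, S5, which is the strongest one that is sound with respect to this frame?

T

Serial (axiom D): yes — every world has a successor (e.g. a S a).
Reflexive (axiom T): yes — every world is S-related to itself.
Transitive (axiom 4): no — a S d and d S b, but not a S b.
Euclidean (axiom 5): no — a S d and a S e, but not d S e.
So F validates K, D, T; S4 would additionally require S to be transitive. The strongest is T.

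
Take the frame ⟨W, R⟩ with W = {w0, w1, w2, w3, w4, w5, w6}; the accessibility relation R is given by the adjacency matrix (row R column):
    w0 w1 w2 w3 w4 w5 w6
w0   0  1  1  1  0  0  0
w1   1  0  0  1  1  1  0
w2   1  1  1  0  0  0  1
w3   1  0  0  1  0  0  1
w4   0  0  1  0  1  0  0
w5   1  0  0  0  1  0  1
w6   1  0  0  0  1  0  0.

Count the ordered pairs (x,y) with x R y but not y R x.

Enumerating: (w1,w3), (w1,w4), (w1,w5), (w2,w1), (w2,w6), (w3,w6), (w4,w2), (w5,w0), (w5,w4), (w5,w6), (w6,w0), (w6,w4).

12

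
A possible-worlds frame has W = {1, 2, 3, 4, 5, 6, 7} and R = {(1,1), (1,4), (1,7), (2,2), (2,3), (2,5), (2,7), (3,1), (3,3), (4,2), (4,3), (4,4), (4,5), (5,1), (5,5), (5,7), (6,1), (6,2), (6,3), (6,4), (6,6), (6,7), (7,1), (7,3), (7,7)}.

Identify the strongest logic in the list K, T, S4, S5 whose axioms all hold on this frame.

T

Reflexive (axiom T): yes — every world is R-related to itself.
Transitive (axiom 4): no — 1 R 4 and 4 R 2, but not 1 R 2.
Euclidean (axiom 5): no — 1 R 4 and 1 R 7, but not 4 R 7.
So F validates K, T; S4 would additionally require R to be transitive. The strongest is T.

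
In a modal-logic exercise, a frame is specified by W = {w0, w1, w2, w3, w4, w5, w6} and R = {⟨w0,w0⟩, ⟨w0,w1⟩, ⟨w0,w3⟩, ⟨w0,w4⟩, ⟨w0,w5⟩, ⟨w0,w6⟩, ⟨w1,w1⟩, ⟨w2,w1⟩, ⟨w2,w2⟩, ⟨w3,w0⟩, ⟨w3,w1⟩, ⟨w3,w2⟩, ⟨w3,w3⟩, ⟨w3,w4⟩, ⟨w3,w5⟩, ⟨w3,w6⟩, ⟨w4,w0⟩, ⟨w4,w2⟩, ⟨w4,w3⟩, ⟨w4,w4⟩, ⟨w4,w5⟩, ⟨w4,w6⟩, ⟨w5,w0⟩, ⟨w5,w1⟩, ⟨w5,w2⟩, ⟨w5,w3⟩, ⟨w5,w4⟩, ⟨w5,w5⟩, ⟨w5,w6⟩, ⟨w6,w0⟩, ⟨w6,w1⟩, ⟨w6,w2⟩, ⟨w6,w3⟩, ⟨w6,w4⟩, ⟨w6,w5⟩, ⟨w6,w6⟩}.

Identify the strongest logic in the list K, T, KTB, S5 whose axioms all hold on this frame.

Reflexive (axiom T): yes — every world is R-related to itself.
Symmetric (axiom B): no — w0 R w1 but not w1 R w0.
Euclidean (axiom 5): no — w0 R w1 and w0 R w3, but not w1 R w3.
So F validates K, T; KTB would additionally require R to be symmetric. The strongest is T.

T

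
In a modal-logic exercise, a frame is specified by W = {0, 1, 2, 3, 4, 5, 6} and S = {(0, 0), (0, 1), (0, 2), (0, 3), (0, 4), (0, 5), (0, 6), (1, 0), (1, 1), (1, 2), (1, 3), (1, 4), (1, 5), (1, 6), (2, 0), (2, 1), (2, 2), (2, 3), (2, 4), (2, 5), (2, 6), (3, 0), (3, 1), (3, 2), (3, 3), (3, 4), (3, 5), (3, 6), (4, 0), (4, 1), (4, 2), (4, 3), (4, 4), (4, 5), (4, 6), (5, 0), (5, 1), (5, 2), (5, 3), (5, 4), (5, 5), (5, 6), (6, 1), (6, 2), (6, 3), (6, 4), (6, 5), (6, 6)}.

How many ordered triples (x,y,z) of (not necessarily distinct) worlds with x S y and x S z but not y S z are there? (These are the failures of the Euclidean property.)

Enumerating: (0,6,0), (1,6,0), (2,6,0), (3,6,0), (4,6,0), (5,6,0).

6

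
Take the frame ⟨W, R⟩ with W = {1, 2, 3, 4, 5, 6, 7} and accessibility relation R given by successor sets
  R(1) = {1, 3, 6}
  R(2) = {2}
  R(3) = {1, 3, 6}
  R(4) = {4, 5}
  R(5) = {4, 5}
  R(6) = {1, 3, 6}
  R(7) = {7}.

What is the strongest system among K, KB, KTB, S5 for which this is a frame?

S5

Symmetric (axiom B): yes — every pair in R has its reverse in R.
Reflexive (axiom T): yes — every world is R-related to itself.
Euclidean (axiom 5): yes — any two successors of a common world are R-related.
So F validates K, KB, KTB, S5. The strongest is S5.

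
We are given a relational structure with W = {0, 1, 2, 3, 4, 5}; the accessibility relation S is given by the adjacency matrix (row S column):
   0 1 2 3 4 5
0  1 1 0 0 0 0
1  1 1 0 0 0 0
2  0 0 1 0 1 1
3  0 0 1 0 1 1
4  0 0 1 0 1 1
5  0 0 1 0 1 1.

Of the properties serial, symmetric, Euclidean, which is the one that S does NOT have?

Serial: yes — every world has a successor (e.g. 0 S 0).
Symmetric: no — 3 S 2 but not 2 S 3.
Euclidean: yes — any two successors of a common world are S-related.
Only symmetric fails.

symmetric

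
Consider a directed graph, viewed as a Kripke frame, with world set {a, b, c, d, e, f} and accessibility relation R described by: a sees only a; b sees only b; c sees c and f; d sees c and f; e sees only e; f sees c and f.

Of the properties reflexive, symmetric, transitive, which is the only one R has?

Reflexive: no — d is not related to itself.
Symmetric: no — d R c but not c R d.
Transitive: yes — every two-step R-path is closed by a direct edge.
Only transitive holds.

transitive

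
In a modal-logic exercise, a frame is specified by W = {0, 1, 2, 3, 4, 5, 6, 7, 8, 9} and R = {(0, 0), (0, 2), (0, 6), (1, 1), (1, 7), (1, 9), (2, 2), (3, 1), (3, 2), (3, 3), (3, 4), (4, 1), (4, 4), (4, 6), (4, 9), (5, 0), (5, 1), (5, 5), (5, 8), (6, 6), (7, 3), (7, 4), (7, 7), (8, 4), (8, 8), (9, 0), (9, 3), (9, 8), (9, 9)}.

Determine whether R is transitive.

Transitive: no — 1 R 7 and 7 R 3, but not 1 R 3.

No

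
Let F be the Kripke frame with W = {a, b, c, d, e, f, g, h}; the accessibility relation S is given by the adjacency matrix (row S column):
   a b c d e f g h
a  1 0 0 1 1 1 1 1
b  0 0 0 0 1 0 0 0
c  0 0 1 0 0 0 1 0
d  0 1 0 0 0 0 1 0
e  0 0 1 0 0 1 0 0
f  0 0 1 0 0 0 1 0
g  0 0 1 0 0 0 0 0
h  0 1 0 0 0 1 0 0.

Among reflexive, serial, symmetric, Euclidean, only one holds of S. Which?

Reflexive: no — b is not related to itself.
Serial: yes — every world has a successor (e.g. a S a).
Symmetric: no — a S d but not d S a.
Euclidean: no — a S d and a S e, but not d S e.
Only serial holds.

serial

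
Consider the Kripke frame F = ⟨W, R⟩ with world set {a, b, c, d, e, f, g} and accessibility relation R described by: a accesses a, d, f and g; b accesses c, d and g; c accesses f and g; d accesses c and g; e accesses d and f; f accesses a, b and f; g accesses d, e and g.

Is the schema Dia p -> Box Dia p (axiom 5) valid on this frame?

The schema 5 characterises exactly the Euclidean frames.
Euclidean: no — a R d and a R f, but not d R f.

No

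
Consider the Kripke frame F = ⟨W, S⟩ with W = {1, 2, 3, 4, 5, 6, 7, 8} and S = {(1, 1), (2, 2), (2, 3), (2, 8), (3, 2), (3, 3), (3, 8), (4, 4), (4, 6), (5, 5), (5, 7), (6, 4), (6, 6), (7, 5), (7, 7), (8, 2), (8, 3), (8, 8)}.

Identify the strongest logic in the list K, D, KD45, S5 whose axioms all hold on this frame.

Serial (axiom D): yes — every world has a successor (e.g. 1 S 1).
Euclidean (axiom 5): yes — any two successors of a common world are S-related.
Transitive (axiom 4): yes — every two-step S-path is closed by a direct edge.
Reflexive (axiom T): yes — every world is S-related to itself.
So F validates K, D, KD45, S5. The strongest is S5.

S5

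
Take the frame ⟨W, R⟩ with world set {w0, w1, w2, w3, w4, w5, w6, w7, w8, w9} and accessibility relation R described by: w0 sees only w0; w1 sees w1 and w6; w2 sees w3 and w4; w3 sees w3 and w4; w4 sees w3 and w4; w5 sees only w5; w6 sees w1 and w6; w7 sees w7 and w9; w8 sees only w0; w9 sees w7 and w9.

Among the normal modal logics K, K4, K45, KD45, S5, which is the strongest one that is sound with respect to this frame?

Transitive (axiom 4): yes — every two-step R-path is closed by a direct edge.
Euclidean (axiom 5): yes — any two successors of a common world are R-related.
Serial (axiom D): yes — every world has a successor (e.g. w0 R w0).
Reflexive (axiom T): no — w2 is not related to itself.
So F validates K, K4, K45, KD45; S5 would additionally require R to be reflexive. The strongest is KD45.

KD45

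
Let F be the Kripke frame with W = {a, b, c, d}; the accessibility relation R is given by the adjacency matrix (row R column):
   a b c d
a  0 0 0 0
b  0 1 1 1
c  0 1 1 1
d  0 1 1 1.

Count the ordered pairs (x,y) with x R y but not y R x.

R is symmetric; there are no such tuples.

0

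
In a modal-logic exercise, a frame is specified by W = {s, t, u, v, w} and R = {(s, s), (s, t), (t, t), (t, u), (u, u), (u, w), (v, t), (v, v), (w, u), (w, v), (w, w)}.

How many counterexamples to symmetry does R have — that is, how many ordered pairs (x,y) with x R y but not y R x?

Enumerating: (s,t), (t,u), (v,t), (w,v).

4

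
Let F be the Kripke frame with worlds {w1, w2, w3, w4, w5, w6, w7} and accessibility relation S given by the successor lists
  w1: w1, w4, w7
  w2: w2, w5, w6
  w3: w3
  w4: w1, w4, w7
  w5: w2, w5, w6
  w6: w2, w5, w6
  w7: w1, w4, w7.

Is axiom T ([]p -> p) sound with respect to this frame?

Axiom T corresponds to the accessibility relation being reflexive.
Reflexive: yes — every world is S-related to itself.

Yes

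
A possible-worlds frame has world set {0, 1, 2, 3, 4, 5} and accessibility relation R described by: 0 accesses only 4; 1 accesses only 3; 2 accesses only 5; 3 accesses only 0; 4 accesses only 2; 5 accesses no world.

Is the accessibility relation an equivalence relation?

No

Reflexive: no — 0 is not related to itself.
Symmetric: no — 0 R 4 but not 4 R 0.
Transitive: no — 0 R 4 and 4 R 2, but not 0 R 2.
So R is not an equivalence relation.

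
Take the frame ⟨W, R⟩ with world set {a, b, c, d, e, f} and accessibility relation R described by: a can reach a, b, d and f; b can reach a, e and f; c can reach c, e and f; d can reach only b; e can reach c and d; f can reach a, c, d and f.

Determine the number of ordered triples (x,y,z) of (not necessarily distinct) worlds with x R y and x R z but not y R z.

Enumerating: (a,b,b), (a,b,d), (a,d,a), (a,d,d), (a,d,f), (a,f,b), (b,a,e), (b,e,a), (b,e,e), (b,e,f), (b,f,e), (c,e,e), … and 13 more.
Total: 25.

25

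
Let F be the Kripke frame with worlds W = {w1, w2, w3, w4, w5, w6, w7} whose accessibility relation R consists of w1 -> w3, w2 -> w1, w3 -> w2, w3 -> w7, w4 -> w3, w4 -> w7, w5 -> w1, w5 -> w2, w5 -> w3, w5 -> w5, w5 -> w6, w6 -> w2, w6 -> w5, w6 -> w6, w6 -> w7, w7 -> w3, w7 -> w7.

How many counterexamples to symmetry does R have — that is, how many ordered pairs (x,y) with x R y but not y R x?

10

Enumerating: (w1,w3), (w2,w1), (w3,w2), (w4,w3), (w4,w7), (w5,w1), (w5,w2), (w5,w3), (w6,w2), (w6,w7).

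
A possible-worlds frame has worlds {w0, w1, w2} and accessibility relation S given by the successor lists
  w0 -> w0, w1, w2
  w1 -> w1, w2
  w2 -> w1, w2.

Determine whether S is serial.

Serial: yes — every world has a successor (e.g. w0 S w0).

Yes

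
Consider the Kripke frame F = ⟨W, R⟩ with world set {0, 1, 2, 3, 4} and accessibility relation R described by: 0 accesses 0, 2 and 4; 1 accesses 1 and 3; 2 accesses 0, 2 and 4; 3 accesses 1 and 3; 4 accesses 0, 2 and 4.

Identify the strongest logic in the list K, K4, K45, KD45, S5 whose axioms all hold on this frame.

Transitive (axiom 4): yes — every two-step R-path is closed by a direct edge.
Euclidean (axiom 5): yes — any two successors of a common world are R-related.
Serial (axiom D): yes — every world has a successor (e.g. 0 R 0).
Reflexive (axiom T): yes — every world is R-related to itself.
So F validates K, K4, K45, KD45, S5. The strongest is S5.

S5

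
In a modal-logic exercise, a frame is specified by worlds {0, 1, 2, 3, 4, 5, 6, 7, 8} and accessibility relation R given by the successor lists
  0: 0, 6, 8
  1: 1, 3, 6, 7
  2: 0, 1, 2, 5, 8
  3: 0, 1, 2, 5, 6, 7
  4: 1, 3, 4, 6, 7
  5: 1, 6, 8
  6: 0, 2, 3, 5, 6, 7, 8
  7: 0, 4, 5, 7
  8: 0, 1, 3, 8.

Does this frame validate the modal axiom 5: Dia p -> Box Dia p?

By correspondence theory, 5 is valid on a frame iff R is Euclidean.
Euclidean: no — 0 R 8 and 0 R 6, but not 8 R 6.

No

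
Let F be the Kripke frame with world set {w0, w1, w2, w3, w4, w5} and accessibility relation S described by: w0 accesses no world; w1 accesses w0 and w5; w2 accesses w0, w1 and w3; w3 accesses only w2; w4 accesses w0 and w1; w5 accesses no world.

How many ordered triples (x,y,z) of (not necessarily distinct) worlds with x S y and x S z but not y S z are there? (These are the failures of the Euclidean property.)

Enumerating: (w1,w0,w0), (w1,w0,w5), (w1,w5,w0), (w1,w5,w5), (w2,w0,w0), (w2,w0,w1), (w2,w0,w3), (w2,w1,w1), (w2,w1,w3), (w2,w3,w0), (w2,w3,w1), (w2,w3,w3), (w3,w2,w2), (w4,w0,w0), (w4,w0,w1), (w4,w1,w1).

16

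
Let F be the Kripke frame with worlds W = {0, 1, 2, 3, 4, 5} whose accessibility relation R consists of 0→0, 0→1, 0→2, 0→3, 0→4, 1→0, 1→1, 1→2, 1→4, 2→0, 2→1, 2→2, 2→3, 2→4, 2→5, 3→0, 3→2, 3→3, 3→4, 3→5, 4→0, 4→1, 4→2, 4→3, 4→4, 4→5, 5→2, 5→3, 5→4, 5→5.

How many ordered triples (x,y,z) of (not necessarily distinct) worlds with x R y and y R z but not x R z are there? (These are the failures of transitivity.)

Enumerating: (0,2,5), (0,3,5), (0,4,5), (1,0,3), (1,2,3), (1,2,5), (1,4,3), (1,4,5), (3,0,1), (3,2,1), (3,4,1), (5,2,0), (5,2,1), (5,3,0), (5,4,0), (5,4,1).

16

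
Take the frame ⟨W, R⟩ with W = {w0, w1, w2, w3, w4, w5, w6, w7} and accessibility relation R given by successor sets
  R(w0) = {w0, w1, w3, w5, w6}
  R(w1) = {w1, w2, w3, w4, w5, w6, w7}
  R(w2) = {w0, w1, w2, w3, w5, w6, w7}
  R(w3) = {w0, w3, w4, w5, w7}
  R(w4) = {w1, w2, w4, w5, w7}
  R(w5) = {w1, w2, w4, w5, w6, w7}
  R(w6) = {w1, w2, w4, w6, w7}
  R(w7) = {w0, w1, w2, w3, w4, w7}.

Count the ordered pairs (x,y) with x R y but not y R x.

Enumerating: (w0,w1), (w0,w5), (w0,w6), (w1,w3), (w2,w0), (w2,w3), (w3,w4), (w3,w5), (w4,w2), (w5,w6), (w5,w7), (w6,w4), (w6,w7), (w7,w0).

14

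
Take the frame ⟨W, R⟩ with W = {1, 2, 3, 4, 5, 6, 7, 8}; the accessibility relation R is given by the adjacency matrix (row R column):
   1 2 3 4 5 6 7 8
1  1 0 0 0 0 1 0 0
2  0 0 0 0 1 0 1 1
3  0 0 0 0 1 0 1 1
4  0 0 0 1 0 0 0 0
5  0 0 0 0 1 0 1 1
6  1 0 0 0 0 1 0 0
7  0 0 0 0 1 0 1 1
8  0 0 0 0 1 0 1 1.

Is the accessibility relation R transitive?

Transitive: yes — every two-step R-path is closed by a direct edge.

Yes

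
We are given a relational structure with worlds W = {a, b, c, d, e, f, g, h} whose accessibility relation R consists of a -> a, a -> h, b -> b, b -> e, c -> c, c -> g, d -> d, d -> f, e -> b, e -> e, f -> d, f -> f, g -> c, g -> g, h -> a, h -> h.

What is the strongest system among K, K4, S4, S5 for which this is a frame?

S5

Transitive (axiom 4): yes — every two-step R-path is closed by a direct edge.
Reflexive (axiom T): yes — every world is R-related to itself.
Euclidean (axiom 5): yes — any two successors of a common world are R-related.
So F validates K, K4, S4, S5. The strongest is S5.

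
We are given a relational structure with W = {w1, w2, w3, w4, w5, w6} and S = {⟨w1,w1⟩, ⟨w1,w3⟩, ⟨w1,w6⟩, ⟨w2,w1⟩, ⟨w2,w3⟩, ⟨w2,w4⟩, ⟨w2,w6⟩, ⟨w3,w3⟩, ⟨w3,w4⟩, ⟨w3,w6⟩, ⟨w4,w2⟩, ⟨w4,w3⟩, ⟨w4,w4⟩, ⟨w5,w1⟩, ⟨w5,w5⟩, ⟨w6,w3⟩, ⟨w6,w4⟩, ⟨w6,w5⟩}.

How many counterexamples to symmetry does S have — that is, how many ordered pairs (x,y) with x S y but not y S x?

Enumerating: (w1,w3), (w1,w6), (w2,w1), (w2,w3), (w2,w6), (w5,w1), (w6,w4), (w6,w5).

8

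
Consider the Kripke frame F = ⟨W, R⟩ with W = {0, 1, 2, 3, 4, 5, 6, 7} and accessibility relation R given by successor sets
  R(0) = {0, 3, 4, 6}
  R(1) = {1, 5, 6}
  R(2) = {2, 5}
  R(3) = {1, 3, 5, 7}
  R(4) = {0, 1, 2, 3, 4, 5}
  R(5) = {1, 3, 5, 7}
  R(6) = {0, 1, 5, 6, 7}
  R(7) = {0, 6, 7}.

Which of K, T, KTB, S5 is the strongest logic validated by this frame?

T

Reflexive (axiom T): yes — every world is R-related to itself.
Symmetric (axiom B): no — 0 R 3 but not 3 R 0.
Euclidean (axiom 5): no — 0 R 3 and 0 R 4, but not 3 R 4.
So F validates K, T; KTB would additionally require R to be symmetric. The strongest is T.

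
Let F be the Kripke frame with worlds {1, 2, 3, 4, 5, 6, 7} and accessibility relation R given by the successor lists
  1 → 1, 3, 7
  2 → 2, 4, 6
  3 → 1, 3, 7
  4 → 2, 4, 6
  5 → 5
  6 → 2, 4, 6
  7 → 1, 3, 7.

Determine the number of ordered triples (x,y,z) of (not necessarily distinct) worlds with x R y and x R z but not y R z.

0

R is Euclidean; there are no such tuples.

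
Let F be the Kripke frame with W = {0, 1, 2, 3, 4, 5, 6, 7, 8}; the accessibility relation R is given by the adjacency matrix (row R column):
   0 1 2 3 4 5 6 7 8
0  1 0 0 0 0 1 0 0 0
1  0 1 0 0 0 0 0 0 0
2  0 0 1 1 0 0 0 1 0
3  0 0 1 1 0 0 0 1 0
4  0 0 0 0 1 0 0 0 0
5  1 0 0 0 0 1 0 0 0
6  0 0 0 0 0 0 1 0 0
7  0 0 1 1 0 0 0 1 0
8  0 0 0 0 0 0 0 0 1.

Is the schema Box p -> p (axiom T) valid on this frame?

The schema T characterises exactly the reflexive frames.
Reflexive: yes — every world is R-related to itself.

Yes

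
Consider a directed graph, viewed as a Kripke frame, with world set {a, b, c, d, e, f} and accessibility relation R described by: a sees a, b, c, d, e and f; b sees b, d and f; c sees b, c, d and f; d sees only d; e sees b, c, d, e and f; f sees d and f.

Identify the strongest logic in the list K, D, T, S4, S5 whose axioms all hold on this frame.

Serial (axiom D): yes — every world has a successor (e.g. a R a).
Reflexive (axiom T): yes — every world is R-related to itself.
Transitive (axiom 4): yes — every two-step R-path is closed by a direct edge.
Euclidean (axiom 5): no — a R b and a R c, but not b R c.
So F validates K, D, T, S4; S5 would additionally require R to be Euclidean. The strongest is S4.

S4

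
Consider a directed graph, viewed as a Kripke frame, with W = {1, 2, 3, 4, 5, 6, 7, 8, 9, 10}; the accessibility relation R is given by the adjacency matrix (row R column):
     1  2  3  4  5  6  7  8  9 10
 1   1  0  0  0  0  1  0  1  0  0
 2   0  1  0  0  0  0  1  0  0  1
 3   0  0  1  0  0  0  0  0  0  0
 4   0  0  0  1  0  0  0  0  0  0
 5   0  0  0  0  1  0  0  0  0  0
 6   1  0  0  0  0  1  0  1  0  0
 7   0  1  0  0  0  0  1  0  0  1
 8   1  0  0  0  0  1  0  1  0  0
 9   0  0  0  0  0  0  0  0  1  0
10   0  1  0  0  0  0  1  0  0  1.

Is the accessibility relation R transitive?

Transitive: yes — every two-step R-path is closed by a direct edge.

Yes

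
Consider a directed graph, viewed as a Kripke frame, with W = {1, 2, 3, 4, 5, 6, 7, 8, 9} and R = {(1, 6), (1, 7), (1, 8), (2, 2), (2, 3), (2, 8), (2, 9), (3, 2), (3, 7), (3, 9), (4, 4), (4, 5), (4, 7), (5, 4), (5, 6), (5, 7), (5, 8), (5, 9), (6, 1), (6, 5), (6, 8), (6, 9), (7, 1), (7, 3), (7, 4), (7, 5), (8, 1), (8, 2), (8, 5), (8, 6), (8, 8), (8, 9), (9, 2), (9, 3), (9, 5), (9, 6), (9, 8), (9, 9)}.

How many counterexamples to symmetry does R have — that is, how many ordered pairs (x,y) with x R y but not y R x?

R is symmetric; there are no such tuples.

0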